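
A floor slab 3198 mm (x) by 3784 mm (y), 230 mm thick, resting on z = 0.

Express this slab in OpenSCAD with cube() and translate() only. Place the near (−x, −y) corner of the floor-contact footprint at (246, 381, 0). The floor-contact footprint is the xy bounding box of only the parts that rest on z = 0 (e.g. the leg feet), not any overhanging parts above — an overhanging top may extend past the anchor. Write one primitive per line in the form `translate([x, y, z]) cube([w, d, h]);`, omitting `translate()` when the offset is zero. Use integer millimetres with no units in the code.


translate([246, 381, 0]) cube([3198, 3784, 230]);


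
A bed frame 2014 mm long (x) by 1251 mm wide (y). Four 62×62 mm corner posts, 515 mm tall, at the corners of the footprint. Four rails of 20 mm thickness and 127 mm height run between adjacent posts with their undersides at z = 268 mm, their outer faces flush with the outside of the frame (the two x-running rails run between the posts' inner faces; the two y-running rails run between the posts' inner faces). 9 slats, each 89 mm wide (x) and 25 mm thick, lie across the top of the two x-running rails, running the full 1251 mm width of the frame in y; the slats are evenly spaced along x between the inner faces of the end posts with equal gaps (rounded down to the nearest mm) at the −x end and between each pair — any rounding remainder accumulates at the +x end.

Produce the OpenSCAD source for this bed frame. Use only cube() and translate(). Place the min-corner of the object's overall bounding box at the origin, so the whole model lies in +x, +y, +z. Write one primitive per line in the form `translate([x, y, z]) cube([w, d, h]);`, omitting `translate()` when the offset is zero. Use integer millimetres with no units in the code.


cube([62, 62, 515]);
translate([0, 1189, 0]) cube([62, 62, 515]);
translate([1952, 0, 0]) cube([62, 62, 515]);
translate([1952, 1189, 0]) cube([62, 62, 515]);
translate([62, 0, 268]) cube([1890, 20, 127]);
translate([62, 1231, 268]) cube([1890, 20, 127]);
translate([0, 62, 268]) cube([20, 1127, 127]);
translate([1994, 62, 268]) cube([20, 1127, 127]);
translate([170, 0, 395]) cube([89, 1251, 25]);
translate([367, 0, 395]) cube([89, 1251, 25]);
translate([564, 0, 395]) cube([89, 1251, 25]);
translate([761, 0, 395]) cube([89, 1251, 25]);
translate([958, 0, 395]) cube([89, 1251, 25]);
translate([1155, 0, 395]) cube([89, 1251, 25]);
translate([1352, 0, 395]) cube([89, 1251, 25]);
translate([1549, 0, 395]) cube([89, 1251, 25]);
translate([1746, 0, 395]) cube([89, 1251, 25]);


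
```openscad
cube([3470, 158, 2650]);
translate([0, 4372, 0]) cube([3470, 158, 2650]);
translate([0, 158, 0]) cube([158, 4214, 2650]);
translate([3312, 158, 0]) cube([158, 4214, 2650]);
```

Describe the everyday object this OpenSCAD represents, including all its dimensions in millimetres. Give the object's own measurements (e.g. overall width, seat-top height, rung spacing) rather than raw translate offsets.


The wall frame of a small rectangular building: four walls, each 2650 mm tall and 158 mm thick, enclosing a footprint 3470 mm (x) by 4530 mm (y) outside-to-outside, with no floor or roof. The front and back walls (the −y and +y sides) span the full width; the two side walls fit between them.


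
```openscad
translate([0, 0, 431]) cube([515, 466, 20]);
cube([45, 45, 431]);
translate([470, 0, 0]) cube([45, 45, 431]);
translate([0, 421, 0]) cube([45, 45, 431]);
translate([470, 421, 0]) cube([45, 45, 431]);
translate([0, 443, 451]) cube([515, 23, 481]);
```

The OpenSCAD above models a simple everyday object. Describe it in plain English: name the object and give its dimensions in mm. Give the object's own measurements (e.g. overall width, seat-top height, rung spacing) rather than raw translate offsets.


A chair. The seat is a 515×466×20 mm slab with its top at z = 451 mm, on four 45×45 mm corner legs (flush with the seat edges, standing on z = 0). A flat backrest 23 mm thick, 481 mm tall, spans the full seat width and rises from the seat top along its +y edge, rear face flush with the rear of the seat.


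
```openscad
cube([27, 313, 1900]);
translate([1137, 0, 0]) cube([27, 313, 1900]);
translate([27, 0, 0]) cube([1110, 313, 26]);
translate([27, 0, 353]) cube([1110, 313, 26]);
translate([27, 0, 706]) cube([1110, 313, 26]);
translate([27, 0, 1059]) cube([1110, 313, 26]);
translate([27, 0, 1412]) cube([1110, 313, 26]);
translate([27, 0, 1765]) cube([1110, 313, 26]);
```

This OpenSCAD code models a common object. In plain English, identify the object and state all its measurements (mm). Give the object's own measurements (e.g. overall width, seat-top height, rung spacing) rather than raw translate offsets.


An open bookshelf. Two side panels, each 27 mm thick, 313 mm deep and 1900 mm tall, stand 1164 mm apart (outside-to-outside). Between them sit 6 shelves, each 26 mm thick and 313 mm deep, spanning the full gap between the sides. The bottom shelf rests on the floor (its underside at z = 0) and the clear gap between one shelf's top and the next shelf's underside is 327 mm.


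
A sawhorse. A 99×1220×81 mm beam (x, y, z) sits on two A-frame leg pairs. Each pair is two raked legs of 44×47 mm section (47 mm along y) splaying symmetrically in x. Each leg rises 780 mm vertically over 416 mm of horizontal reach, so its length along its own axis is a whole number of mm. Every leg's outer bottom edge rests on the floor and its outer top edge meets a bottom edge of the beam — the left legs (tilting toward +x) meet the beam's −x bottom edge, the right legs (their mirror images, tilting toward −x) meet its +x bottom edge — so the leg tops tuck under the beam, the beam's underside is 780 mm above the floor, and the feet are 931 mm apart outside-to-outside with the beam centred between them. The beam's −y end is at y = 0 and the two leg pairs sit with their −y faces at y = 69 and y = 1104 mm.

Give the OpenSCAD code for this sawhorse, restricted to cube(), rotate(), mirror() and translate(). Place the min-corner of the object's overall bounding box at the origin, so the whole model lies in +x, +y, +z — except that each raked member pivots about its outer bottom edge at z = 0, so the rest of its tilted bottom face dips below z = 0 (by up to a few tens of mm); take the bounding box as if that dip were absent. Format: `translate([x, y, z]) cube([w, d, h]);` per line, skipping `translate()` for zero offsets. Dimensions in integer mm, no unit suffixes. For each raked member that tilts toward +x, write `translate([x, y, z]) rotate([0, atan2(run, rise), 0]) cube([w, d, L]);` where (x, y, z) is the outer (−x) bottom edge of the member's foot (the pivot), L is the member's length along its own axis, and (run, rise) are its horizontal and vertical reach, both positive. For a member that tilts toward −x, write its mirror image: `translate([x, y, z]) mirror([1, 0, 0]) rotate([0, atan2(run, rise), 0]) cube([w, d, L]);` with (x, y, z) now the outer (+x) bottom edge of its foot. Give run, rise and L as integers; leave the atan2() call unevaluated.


translate([416, 0, 780]) cube([99, 1220, 81]);
translate([0, 69, 0]) rotate([0, atan2(416, 780), 0]) cube([44, 47, 884]);
translate([931, 69, 0]) mirror([1, 0, 0]) rotate([0, atan2(416, 780), 0]) cube([44, 47, 884]);
translate([0, 1104, 0]) rotate([0, atan2(416, 780), 0]) cube([44, 47, 884]);
translate([931, 1104, 0]) mirror([1, 0, 0]) rotate([0, atan2(416, 780), 0]) cube([44, 47, 884]);


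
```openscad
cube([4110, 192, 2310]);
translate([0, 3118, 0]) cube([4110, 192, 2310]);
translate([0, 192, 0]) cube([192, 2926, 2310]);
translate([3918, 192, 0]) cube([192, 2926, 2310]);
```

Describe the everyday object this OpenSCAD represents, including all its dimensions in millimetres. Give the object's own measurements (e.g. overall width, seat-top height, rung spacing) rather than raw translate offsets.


The wall frame of a small rectangular building: four walls, each 2310 mm tall and 192 mm thick, enclosing a footprint 4110 mm (x) by 3310 mm (y) outside-to-outside, with no floor or roof. The front and back walls (the −y and +y sides) span the full width; the two side walls fit between them.


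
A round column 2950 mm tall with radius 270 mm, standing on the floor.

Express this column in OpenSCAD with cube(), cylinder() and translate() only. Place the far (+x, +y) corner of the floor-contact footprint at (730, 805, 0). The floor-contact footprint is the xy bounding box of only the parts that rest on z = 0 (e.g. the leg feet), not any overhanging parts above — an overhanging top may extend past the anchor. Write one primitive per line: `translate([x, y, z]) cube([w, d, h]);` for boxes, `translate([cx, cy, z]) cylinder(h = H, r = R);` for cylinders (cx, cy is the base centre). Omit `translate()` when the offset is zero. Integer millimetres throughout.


translate([460, 535, 0]) cylinder(h = 2950, r = 270);


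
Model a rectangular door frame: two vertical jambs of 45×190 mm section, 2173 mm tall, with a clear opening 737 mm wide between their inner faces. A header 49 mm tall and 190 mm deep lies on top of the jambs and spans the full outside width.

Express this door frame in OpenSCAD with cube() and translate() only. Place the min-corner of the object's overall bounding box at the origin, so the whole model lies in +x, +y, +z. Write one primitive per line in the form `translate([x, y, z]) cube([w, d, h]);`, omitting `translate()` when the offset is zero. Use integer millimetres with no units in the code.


cube([45, 190, 2173]);
translate([782, 0, 0]) cube([45, 190, 2173]);
translate([0, 0, 2173]) cube([827, 190, 49]);


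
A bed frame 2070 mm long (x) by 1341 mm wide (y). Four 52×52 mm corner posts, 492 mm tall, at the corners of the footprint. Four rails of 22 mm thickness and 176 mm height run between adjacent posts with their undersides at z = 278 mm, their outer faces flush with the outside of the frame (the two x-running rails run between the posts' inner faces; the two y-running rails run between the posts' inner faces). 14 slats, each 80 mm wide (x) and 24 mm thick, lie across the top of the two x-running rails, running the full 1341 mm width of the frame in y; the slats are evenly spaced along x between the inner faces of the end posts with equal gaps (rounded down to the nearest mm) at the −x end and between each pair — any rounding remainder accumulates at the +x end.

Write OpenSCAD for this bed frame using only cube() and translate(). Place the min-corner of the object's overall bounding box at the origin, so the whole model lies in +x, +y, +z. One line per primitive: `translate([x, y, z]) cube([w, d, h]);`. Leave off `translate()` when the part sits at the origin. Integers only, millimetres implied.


cube([52, 52, 492]);
translate([0, 1289, 0]) cube([52, 52, 492]);
translate([2018, 0, 0]) cube([52, 52, 492]);
translate([2018, 1289, 0]) cube([52, 52, 492]);
translate([52, 0, 278]) cube([1966, 22, 176]);
translate([52, 1319, 278]) cube([1966, 22, 176]);
translate([0, 52, 278]) cube([22, 1237, 176]);
translate([2048, 52, 278]) cube([22, 1237, 176]);
translate([108, 0, 454]) cube([80, 1341, 24]);
translate([244, 0, 454]) cube([80, 1341, 24]);
translate([380, 0, 454]) cube([80, 1341, 24]);
translate([516, 0, 454]) cube([80, 1341, 24]);
translate([652, 0, 454]) cube([80, 1341, 24]);
translate([788, 0, 454]) cube([80, 1341, 24]);
translate([924, 0, 454]) cube([80, 1341, 24]);
translate([1060, 0, 454]) cube([80, 1341, 24]);
translate([1196, 0, 454]) cube([80, 1341, 24]);
translate([1332, 0, 454]) cube([80, 1341, 24]);
translate([1468, 0, 454]) cube([80, 1341, 24]);
translate([1604, 0, 454]) cube([80, 1341, 24]);
translate([1740, 0, 454]) cube([80, 1341, 24]);
translate([1876, 0, 454]) cube([80, 1341, 24]);


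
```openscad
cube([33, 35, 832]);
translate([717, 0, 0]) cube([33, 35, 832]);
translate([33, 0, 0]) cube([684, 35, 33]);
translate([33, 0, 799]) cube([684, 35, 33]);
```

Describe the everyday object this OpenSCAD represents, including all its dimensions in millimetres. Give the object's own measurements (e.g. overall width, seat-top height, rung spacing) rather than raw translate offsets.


A rectangular picture frame lying in the x–z plane (depth along y). The opening is 684 mm wide (x) by 766 mm tall (z), surrounded by a border 33 mm wide on all four sides. The frame is 35 mm deep and is made of two full-height vertical stiles with two horizontal rails fitted between them.


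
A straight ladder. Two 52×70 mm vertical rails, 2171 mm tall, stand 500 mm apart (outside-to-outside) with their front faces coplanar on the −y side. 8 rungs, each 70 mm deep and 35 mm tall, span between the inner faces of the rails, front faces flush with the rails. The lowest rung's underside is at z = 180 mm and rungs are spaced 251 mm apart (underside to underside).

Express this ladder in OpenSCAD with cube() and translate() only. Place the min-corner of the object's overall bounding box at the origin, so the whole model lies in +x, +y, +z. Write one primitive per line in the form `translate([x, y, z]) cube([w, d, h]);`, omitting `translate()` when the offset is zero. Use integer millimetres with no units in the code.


cube([52, 70, 2171]);
translate([448, 0, 0]) cube([52, 70, 2171]);
translate([52, 0, 180]) cube([396, 70, 35]);
translate([52, 0, 431]) cube([396, 70, 35]);
translate([52, 0, 682]) cube([396, 70, 35]);
translate([52, 0, 933]) cube([396, 70, 35]);
translate([52, 0, 1184]) cube([396, 70, 35]);
translate([52, 0, 1435]) cube([396, 70, 35]);
translate([52, 0, 1686]) cube([396, 70, 35]);
translate([52, 0, 1937]) cube([396, 70, 35]);


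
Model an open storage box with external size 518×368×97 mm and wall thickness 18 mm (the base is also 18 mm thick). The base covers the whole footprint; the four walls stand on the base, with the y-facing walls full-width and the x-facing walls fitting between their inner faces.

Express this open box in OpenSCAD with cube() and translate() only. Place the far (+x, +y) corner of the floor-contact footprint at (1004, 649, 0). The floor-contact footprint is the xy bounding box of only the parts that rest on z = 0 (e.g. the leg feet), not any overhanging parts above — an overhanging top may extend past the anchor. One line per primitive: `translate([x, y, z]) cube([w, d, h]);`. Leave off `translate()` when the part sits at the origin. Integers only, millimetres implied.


translate([486, 281, 0]) cube([518, 368, 18]);
translate([486, 281, 18]) cube([518, 18, 79]);
translate([486, 631, 18]) cube([518, 18, 79]);
translate([486, 299, 18]) cube([18, 332, 79]);
translate([986, 299, 18]) cube([18, 332, 79]);


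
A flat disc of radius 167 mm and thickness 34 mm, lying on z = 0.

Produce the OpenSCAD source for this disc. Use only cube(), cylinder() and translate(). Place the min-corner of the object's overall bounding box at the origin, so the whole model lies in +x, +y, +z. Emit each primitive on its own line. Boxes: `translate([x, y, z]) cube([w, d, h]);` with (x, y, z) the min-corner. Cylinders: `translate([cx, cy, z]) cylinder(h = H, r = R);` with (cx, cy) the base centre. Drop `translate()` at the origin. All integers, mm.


translate([167, 167, 0]) cylinder(h = 34, r = 167);


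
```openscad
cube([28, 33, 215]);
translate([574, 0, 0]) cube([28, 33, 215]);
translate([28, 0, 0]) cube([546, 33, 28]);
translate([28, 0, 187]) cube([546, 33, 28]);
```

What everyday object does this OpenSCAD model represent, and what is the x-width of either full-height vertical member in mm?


A picture frame. The border width is 28 mm.

Four thin pieces enclosing a rectangular opening — a picture frame. The two full-height stiles are 215 mm tall; the top rail sits at z = 187 and is 28 mm tall, so the border above the opening is 215 − 187 = 28 mm, matching the stile x-width.


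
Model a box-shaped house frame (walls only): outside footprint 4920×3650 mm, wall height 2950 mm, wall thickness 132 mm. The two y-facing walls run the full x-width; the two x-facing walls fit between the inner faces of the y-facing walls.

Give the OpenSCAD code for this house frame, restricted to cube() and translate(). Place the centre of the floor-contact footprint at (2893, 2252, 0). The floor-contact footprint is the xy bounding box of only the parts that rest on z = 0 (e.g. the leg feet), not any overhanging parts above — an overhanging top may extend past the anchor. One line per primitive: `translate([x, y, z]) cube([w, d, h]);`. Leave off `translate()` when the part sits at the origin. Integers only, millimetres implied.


translate([433, 427, 0]) cube([4920, 132, 2950]);
translate([433, 3945, 0]) cube([4920, 132, 2950]);
translate([433, 559, 0]) cube([132, 3386, 2950]);
translate([5221, 559, 0]) cube([132, 3386, 2950]);


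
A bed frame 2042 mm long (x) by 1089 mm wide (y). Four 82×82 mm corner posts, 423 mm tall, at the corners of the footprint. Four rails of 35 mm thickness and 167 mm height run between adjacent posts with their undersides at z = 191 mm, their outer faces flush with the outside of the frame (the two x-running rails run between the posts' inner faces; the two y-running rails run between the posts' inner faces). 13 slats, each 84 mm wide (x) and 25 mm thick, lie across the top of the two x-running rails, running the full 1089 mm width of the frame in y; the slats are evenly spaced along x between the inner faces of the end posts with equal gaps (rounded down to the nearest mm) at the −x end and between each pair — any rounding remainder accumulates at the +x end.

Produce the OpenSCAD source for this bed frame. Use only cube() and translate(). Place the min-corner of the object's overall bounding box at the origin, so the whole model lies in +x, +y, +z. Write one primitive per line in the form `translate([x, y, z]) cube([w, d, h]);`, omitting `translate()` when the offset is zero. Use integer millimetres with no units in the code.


cube([82, 82, 423]);
translate([0, 1007, 0]) cube([82, 82, 423]);
translate([1960, 0, 0]) cube([82, 82, 423]);
translate([1960, 1007, 0]) cube([82, 82, 423]);
translate([82, 0, 191]) cube([1878, 35, 167]);
translate([82, 1054, 191]) cube([1878, 35, 167]);
translate([0, 82, 191]) cube([35, 925, 167]);
translate([2007, 82, 191]) cube([35, 925, 167]);
translate([138, 0, 358]) cube([84, 1089, 25]);
translate([278, 0, 358]) cube([84, 1089, 25]);
translate([418, 0, 358]) cube([84, 1089, 25]);
translate([558, 0, 358]) cube([84, 1089, 25]);
translate([698, 0, 358]) cube([84, 1089, 25]);
translate([838, 0, 358]) cube([84, 1089, 25]);
translate([978, 0, 358]) cube([84, 1089, 25]);
translate([1118, 0, 358]) cube([84, 1089, 25]);
translate([1258, 0, 358]) cube([84, 1089, 25]);
translate([1398, 0, 358]) cube([84, 1089, 25]);
translate([1538, 0, 358]) cube([84, 1089, 25]);
translate([1678, 0, 358]) cube([84, 1089, 25]);
translate([1818, 0, 358]) cube([84, 1089, 25]);


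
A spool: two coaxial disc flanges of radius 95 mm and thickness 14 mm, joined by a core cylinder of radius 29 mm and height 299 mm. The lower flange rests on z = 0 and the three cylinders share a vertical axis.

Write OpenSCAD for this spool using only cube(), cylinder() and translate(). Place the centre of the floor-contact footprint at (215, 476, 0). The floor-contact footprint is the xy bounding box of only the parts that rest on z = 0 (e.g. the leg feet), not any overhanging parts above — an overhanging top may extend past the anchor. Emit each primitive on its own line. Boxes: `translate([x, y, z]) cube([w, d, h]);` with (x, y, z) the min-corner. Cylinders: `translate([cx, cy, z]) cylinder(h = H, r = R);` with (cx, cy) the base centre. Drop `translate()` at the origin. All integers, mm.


translate([215, 476, 0]) cylinder(h = 14, r = 95);
translate([215, 476, 14]) cylinder(h = 299, r = 29);
translate([215, 476, 313]) cylinder(h = 14, r = 95);


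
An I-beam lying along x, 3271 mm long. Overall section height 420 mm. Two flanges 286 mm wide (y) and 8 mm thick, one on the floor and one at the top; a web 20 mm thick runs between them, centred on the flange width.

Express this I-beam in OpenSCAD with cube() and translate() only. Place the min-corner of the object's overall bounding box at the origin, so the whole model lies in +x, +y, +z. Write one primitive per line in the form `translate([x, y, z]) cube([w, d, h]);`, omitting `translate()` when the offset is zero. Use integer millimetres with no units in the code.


cube([3271, 286, 8]);
translate([0, 133, 8]) cube([3271, 20, 404]);
translate([0, 0, 412]) cube([3271, 286, 8]);


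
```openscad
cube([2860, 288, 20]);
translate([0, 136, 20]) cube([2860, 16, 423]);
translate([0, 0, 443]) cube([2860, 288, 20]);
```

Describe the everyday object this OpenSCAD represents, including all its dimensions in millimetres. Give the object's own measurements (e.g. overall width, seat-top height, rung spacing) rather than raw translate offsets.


An I-beam lying along x, 2860 mm long. Overall section height 463 mm. Two flanges 288 mm wide (y) and 20 mm thick, one on the floor and one at the top; a web 16 mm thick runs between them, centred on the flange width.


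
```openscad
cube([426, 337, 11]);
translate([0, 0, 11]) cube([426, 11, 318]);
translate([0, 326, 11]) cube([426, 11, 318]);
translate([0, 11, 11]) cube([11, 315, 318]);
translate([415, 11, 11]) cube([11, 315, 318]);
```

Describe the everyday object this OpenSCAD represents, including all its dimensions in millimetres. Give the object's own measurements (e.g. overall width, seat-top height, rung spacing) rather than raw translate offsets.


An open-topped rectangular box: outside dimensions 426×337×329 mm, with a uniform wall and base thickness of 11 mm. The base is a full 426×337 slab on the floor; four walls sit on top of the base. The front and back walls (the −y and +y sides) span the full width; the two side walls fit between them.


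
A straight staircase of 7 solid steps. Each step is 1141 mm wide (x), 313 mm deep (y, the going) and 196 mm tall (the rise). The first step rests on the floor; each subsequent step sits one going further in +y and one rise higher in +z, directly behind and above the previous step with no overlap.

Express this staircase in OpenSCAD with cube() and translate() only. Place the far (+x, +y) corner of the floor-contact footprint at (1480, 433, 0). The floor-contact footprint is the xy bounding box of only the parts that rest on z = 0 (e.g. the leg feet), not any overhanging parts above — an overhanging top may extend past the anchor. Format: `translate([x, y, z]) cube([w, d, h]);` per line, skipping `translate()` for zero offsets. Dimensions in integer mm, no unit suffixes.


translate([339, 120, 0]) cube([1141, 313, 196]);
translate([339, 433, 196]) cube([1141, 313, 196]);
translate([339, 746, 392]) cube([1141, 313, 196]);
translate([339, 1059, 588]) cube([1141, 313, 196]);
translate([339, 1372, 784]) cube([1141, 313, 196]);
translate([339, 1685, 980]) cube([1141, 313, 196]);
translate([339, 1998, 1176]) cube([1141, 313, 196]);


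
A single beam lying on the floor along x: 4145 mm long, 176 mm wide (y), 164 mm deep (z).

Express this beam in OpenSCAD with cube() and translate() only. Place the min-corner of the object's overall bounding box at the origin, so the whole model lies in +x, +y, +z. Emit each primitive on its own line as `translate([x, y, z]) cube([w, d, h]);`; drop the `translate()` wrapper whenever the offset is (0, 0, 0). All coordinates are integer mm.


cube([4145, 176, 164]);


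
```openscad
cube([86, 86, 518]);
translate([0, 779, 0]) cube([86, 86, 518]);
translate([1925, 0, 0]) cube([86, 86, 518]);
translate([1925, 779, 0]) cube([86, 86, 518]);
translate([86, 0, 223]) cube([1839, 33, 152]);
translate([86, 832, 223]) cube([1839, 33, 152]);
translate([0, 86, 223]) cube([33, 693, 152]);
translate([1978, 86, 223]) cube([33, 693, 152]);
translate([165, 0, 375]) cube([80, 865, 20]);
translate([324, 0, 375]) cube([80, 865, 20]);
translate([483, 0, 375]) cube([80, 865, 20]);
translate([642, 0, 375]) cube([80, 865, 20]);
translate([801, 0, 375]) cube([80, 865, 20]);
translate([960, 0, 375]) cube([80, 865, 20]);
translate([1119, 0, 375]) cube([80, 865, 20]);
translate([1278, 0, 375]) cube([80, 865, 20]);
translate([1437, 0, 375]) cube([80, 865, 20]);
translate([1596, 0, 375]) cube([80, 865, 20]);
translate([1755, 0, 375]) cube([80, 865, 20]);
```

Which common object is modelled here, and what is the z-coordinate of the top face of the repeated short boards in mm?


A bed frame. The slat-top height is 395 mm.

Four posts, four rails, and a row of slats — a bed frame. Slats sit on the rails at z = 223 + 152 = 375; with slat thickness 20, the top is 395 mm.


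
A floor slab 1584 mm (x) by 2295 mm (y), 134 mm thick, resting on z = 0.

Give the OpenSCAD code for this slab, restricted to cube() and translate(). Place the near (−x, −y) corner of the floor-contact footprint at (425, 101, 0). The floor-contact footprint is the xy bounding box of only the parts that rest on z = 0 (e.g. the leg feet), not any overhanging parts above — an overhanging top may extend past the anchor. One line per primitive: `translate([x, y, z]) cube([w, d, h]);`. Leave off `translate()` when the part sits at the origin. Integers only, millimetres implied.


translate([425, 101, 0]) cube([1584, 2295, 134]);


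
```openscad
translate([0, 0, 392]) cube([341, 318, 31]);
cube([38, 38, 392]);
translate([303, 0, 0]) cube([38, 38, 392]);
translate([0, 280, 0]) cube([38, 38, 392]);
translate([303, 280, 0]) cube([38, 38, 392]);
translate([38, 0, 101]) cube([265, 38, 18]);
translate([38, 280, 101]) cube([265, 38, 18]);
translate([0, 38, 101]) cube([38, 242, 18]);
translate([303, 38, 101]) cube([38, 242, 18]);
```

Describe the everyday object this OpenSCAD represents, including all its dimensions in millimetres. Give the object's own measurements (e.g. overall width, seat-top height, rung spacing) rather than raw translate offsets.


A simple wooden stool: a rectangular seat 341 mm (x) by 318 mm (y), 31 mm thick, top face at z = 423 mm, on four square legs, each 38×38 mm in cross-section. The legs rest on z = 0, each flush with a corner of the seat. Four stretchers, 38 mm wide and 18 mm tall, connect adjacent legs with their undersides at z = 101 mm, each running between the inner faces of the legs it joins and aligned with the legs' outer faces on the other axis.


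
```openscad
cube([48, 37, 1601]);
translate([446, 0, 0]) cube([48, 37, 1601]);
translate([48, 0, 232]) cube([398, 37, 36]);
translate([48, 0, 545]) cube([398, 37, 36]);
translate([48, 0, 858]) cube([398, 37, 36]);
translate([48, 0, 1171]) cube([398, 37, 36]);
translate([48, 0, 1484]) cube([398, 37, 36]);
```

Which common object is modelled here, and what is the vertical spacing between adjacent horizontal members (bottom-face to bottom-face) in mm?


A ladder. The rung spacing is 313 mm.

Two tall 48×37 posts with 5 short bars between them — a ladder. Adjacent rungs sit at z = 232 and z = 545, so the spacing is 545 − 232 = 313 mm.


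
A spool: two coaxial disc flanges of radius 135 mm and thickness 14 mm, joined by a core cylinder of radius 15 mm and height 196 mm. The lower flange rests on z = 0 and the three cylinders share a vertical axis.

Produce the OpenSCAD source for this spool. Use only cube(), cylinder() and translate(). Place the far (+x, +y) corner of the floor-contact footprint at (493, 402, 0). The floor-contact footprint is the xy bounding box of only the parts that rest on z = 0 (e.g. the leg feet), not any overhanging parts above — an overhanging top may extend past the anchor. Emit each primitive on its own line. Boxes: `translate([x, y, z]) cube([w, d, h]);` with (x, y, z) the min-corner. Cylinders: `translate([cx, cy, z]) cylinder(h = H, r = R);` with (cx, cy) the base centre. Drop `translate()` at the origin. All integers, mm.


translate([358, 267, 0]) cylinder(h = 14, r = 135);
translate([358, 267, 14]) cylinder(h = 196, r = 15);
translate([358, 267, 210]) cylinder(h = 14, r = 135);


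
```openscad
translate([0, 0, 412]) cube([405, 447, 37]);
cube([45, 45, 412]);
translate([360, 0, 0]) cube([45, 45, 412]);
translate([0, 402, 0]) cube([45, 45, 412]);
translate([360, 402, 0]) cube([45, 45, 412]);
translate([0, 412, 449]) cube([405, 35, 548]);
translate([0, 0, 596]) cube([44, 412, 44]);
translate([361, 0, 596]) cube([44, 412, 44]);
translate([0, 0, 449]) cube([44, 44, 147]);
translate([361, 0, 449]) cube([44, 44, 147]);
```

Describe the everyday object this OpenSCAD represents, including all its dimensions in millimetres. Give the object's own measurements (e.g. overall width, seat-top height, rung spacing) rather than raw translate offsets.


A chair. The seat is a 405×447×37 mm slab with its top at z = 449 mm, on four 45×45 mm corner legs (flush with the seat edges, standing on z = 0). A flat backrest 35 mm thick, 548 mm tall, spans the full seat width and rises from the seat top along its +y edge, rear face flush with the rear of the seat. Two armrests of 44×44 mm section run along each side from the seat's front edge to the front of the backrest, top faces 191 mm above the seat top and outer faces flush with the seat's x-edges; a 44×44 mm post under the front of each armrest stands on the seat at the front corner.


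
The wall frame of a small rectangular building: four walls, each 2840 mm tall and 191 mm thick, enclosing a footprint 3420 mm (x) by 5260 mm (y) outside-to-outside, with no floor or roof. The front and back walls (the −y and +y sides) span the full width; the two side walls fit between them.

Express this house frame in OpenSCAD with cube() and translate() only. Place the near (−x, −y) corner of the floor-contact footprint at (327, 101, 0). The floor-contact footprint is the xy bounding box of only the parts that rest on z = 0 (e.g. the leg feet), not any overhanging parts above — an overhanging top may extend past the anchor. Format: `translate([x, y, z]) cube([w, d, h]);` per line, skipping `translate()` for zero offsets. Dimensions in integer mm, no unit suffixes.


translate([327, 101, 0]) cube([3420, 191, 2840]);
translate([327, 5170, 0]) cube([3420, 191, 2840]);
translate([327, 292, 0]) cube([191, 4878, 2840]);
translate([3556, 292, 0]) cube([191, 4878, 2840]);


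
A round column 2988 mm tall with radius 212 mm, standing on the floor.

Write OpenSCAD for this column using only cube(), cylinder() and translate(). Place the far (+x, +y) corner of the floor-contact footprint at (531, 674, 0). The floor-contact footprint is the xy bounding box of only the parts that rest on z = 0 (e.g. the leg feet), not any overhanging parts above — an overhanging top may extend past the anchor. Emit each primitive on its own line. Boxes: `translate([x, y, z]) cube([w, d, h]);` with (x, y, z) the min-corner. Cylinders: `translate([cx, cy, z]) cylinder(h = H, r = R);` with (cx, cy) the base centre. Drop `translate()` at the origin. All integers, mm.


translate([319, 462, 0]) cylinder(h = 2988, r = 212);


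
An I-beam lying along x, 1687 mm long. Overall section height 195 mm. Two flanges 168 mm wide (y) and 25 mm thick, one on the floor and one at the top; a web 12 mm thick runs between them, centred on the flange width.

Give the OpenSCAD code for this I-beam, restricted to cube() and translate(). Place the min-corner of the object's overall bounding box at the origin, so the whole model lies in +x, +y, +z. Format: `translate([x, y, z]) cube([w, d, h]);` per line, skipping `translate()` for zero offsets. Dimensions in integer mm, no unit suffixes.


cube([1687, 168, 25]);
translate([0, 78, 25]) cube([1687, 12, 145]);
translate([0, 0, 170]) cube([1687, 168, 25]);


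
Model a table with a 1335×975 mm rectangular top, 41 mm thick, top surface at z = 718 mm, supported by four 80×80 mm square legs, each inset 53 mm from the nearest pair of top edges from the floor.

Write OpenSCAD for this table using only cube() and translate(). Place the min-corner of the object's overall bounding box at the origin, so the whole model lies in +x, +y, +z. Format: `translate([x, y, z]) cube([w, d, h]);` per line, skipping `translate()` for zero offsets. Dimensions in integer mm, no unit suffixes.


translate([0, 0, 677]) cube([1335, 975, 41]);
translate([53, 53, 0]) cube([80, 80, 677]);
translate([1202, 53, 0]) cube([80, 80, 677]);
translate([53, 842, 0]) cube([80, 80, 677]);
translate([1202, 842, 0]) cube([80, 80, 677]);


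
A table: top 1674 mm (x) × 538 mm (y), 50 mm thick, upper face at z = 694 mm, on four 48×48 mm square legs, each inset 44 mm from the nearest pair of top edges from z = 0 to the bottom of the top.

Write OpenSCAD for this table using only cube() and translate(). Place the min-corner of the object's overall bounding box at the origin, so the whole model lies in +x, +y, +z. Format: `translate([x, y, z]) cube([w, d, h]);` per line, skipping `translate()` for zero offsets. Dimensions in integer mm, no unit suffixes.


// leg_h = 694 - 50 = 644
translate([0, 0, 644]) cube([1674, 538, 50]);
translate([44, 44, 0]) cube([48, 48, 644]);
translate([1582, 44, 0]) cube([48, 48, 644]);
translate([44, 446, 0]) cube([48, 48, 644]);
translate([1582, 446, 0]) cube([48, 48, 644]);


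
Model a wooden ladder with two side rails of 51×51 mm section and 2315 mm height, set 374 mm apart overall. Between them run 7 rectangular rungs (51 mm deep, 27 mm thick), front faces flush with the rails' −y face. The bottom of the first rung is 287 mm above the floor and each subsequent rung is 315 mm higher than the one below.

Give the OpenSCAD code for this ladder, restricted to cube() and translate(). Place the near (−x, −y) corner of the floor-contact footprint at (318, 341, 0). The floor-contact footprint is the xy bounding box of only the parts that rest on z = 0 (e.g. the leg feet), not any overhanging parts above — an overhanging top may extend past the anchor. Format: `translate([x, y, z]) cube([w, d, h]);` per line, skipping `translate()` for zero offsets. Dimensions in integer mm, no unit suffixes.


translate([318, 341, 0]) cube([51, 51, 2315]);
translate([641, 341, 0]) cube([51, 51, 2315]);
translate([369, 341, 287]) cube([272, 51, 27]);
translate([369, 341, 602]) cube([272, 51, 27]);
translate([369, 341, 917]) cube([272, 51, 27]);
translate([369, 341, 1232]) cube([272, 51, 27]);
translate([369, 341, 1547]) cube([272, 51, 27]);
translate([369, 341, 1862]) cube([272, 51, 27]);
translate([369, 341, 2177]) cube([272, 51, 27]);


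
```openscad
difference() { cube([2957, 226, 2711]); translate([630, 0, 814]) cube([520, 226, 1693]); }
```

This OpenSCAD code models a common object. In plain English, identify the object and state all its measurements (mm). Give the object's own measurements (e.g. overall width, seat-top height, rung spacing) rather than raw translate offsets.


A wall 2957 mm long (x), 226 mm thick (y), 2711 mm tall, with a rectangular window opening cut through it. The opening is 520 mm wide and 1693 mm tall; its sill is at z = 814 mm and its near (−x) edge is 630 mm from the wall's −x end. The opening passes through the full wall thickness.


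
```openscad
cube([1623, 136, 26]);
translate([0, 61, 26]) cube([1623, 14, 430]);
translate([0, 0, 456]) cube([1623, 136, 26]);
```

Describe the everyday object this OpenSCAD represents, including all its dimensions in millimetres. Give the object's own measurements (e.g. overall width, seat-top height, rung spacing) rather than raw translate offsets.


An I-beam lying along x, 1623 mm long. Overall section height 482 mm. Two flanges 136 mm wide (y) and 26 mm thick, one on the floor and one at the top; a web 14 mm thick runs between them, centred on the flange width.


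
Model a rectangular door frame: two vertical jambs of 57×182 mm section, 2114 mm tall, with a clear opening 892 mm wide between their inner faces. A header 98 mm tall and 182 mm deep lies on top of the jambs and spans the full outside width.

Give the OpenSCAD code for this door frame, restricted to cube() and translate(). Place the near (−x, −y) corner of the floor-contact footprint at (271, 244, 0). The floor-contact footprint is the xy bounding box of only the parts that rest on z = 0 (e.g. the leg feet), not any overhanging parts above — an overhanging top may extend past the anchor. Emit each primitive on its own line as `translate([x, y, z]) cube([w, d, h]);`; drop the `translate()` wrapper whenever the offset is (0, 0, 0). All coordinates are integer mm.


translate([271, 244, 0]) cube([57, 182, 2114]);
translate([1220, 244, 0]) cube([57, 182, 2114]);
translate([271, 244, 2114]) cube([1006, 182, 98]);


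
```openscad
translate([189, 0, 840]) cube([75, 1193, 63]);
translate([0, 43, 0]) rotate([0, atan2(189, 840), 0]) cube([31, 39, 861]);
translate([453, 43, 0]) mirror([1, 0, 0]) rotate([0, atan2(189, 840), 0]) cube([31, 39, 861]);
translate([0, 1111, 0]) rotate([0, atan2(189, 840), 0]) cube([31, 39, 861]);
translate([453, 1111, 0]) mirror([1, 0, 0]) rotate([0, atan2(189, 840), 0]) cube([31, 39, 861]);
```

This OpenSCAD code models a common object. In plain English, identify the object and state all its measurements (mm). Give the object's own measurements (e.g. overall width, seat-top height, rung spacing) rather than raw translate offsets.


A sawhorse. A 75×1193×63 mm beam (x, y, z) sits on two A-frame leg pairs. Each pair is two raked legs of 31×39 mm section (39 mm along y) splaying symmetrically in x. Each leg rises 840 mm vertically over 189 mm of horizontal reach and is 861 mm long along its own axis. Every leg's outer bottom edge rests on the floor and its outer top edge meets a bottom edge of the beam — the left legs (tilting toward +x) meet the beam's −x bottom edge, the right legs (their mirror images, tilting toward −x) meet its +x bottom edge — so the leg tops tuck under the beam, the beam's underside is 840 mm above the floor, and the feet are 453 mm apart outside-to-outside with the beam centred between them. The two leg pairs are set in 43 mm from either end of the beam.


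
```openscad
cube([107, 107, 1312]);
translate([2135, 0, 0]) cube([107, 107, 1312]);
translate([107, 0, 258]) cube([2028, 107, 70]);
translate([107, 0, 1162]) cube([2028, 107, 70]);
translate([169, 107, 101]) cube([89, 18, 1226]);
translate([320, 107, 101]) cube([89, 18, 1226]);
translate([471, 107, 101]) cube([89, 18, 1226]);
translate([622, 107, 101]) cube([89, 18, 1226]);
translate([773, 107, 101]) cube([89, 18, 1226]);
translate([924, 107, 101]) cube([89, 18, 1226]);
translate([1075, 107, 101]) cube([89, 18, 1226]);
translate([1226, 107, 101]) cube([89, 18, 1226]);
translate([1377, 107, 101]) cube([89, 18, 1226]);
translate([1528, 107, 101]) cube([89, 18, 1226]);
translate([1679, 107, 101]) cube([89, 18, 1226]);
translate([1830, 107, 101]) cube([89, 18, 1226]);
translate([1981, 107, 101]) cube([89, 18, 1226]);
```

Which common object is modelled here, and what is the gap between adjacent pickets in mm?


A fence section. The picket gap is 62 mm.

Two posts, two rails, 13 pickets — a fence section. Span 2028 mm holds 13 pickets of 89 mm with 14 equal gaps: ⌊(2028 − 13·89) / 14⌋ = 62 mm.


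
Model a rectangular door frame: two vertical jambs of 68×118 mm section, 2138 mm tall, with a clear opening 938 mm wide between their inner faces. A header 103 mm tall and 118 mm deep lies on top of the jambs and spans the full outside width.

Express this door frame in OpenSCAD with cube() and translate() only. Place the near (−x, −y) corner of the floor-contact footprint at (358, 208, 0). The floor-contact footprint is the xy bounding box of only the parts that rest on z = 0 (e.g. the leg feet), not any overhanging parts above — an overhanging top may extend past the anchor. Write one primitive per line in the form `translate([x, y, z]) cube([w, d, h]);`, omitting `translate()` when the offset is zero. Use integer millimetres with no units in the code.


translate([358, 208, 0]) cube([68, 118, 2138]);
translate([1364, 208, 0]) cube([68, 118, 2138]);
translate([358, 208, 2138]) cube([1074, 118, 103]);


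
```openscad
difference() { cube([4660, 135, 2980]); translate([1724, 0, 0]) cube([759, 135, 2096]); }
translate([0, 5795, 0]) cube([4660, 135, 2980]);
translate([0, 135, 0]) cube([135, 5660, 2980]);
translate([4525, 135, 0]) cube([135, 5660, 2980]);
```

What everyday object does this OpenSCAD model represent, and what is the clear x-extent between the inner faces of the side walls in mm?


A single room. The interior width is 4390 mm.

Four walls enclosing a rectangle with a door in the front wall — a room. Outside width 4660 minus two 135 mm walls gives 4390 mm.
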